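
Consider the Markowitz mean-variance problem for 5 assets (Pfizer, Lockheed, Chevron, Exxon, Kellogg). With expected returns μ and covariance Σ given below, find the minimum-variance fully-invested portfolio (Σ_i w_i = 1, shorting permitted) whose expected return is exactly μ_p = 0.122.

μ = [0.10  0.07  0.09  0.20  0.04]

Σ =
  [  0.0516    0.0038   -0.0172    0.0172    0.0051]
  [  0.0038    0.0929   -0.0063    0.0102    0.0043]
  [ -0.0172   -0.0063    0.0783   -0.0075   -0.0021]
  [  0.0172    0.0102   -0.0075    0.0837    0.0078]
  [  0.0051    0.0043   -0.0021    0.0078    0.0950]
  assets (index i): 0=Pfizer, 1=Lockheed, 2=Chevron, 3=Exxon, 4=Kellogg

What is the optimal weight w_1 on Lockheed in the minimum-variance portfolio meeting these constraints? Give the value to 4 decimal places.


0.0958

g=Σ⁻¹μ = [1.7767  0.5639  1.7908  2.1005  0.1673]
h=Σ⁻¹𝟙 = [21.8236  9.9890  19.2892  7.1593  8.7412]
a=μᵀg=0.805107  b=𝟙ᵀg=6.399131  c=𝟙ᵀh=67.002334  D=ac−b²=12.995179
λ₁=(c·0.122−b)/D = (67.002334·0.122−6.399131)/12.995179 = 0.136601
λ₂=(a−b·0.122)/D = (0.805107−6.399131·0.122)/12.995179 = 0.001879
w* = 0.136601·g + 0.001879·h:
  w_0 = 0.136601·1.7767 + 0.001879·21.8236 = 0.2837  (Pfizer)
  w_1 = 0.136601·0.5639 + 0.001879·9.9890 = 0.0958  (Lockheed)
  w_2 = 0.136601·1.7908 + 0.001879·19.2892 = 0.2809  (Chevron)
  w_3 = 0.136601·2.1005 + 0.001879·7.1593 = 0.3004  (Exxon)
  w_4 = 0.136601·0.1673 + 0.001879·8.7412 = 0.0393  (Kellogg)
Σw_i=1.0000  μᵀw=0.1220
σ²=wᵀΣw=λ₁·μ_p+λ₂ = 0.136601·0.122 + 0.001879 = 0.018544 ≈ 0.0185


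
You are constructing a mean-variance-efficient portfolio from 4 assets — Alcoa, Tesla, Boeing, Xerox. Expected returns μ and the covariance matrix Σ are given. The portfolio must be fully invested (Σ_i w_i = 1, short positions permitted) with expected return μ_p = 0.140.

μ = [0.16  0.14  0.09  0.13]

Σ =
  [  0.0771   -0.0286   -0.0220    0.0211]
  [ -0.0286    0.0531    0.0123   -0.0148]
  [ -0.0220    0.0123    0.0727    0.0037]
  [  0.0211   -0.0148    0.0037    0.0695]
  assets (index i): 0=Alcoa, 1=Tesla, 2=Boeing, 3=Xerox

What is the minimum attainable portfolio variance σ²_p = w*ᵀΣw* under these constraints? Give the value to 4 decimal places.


g=Σ⁻¹μ = [3.8382  4.8164  1.5005  1.6510]
h=Σ⁻¹𝟙 = [26.1023  32.8319  15.4564  12.6326]
a=μᵀg=1.638086  b=𝟙ᵀg=11.806138  c=𝟙ᵀh=87.023117  D=ac−b²=3.166430
λ₁=(c·0.140−b)/D = (87.023117·0.140−11.806138)/3.166430 = 0.119093
λ₂=(a−b·0.140)/D = (1.638086−11.806138·0.140)/3.166430 = -0.004666
w* = 0.119093·g + -0.004666·h:
  w_0 = 0.119093·3.8382 + -0.004666·26.1023 = 0.3353  (Alcoa)
  w_1 = 0.119093·4.8164 + -0.004666·32.8319 = 0.4204  (Tesla)
  w_2 = 0.119093·1.5005 + -0.004666·15.4564 = 0.1066  (Boeing)
  w_3 = 0.119093·1.6510 + -0.004666·12.6326 = 0.1377  (Xerox)
Σw_i=1.0000  μᵀw=0.1400
σ²=wᵀΣw=λ₁·μ_p+λ₂ = 0.119093·0.140 + -0.004666 = 0.012007 ≈ 0.0120

0.0120


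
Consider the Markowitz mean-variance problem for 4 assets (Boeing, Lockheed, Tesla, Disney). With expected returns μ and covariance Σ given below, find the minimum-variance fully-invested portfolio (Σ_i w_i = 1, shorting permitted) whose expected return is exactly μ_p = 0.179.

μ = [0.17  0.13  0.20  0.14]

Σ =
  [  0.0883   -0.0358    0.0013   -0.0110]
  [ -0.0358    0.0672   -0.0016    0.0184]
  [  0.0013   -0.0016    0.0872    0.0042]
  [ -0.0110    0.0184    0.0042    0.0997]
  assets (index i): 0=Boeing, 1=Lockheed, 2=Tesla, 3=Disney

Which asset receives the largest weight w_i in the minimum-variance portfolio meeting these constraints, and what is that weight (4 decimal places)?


u=Σ⁻¹μ = [3.4594  3.5475  2.2572  1.0361]
v=Σ⁻¹𝟙 = [22.1958  24.9465  11.2382  7.4016]
a=μᵀu=1.645766  b=𝟙ᵀu=10.300198  c=𝟙ᵀv=65.782101  D=ac−b²=2.167853
λ₁=(c·0.179−b)/D = (65.782101·0.179−10.300198)/2.167853 = 0.680304
λ₂=(a−b·0.179)/D = (1.645766−10.300198·0.179)/2.167853 = -0.091321
w* = 0.680304·u + -0.091321·v:
  w_0 = 0.680304·3.4594 + -0.091321·22.1958 = 0.3265  (Boeing)
  w_1 = 0.680304·3.5475 + -0.091321·24.9465 = 0.1353  (Lockheed)
  w_2 = 0.680304·2.2572 + -0.091321·11.2382 = 0.5093  (Tesla)
  w_3 = 0.680304·1.0361 + -0.091321·7.4016 = 0.0289  (Disney)
Σw_i=1.0000  μᵀw=0.1790
σ²=wᵀΣw=λ₁·μ_p+λ₂ = 0.680304·0.179 + -0.091321 = 0.030454 ≈ 0.0305

Tesla (0.5093)


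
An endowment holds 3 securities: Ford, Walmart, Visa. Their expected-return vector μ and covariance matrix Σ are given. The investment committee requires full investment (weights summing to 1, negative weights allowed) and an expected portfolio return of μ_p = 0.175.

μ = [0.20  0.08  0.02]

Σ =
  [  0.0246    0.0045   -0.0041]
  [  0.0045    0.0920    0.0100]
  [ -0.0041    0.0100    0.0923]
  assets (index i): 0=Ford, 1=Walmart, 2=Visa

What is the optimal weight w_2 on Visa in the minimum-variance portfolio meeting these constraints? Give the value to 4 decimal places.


p=Σ⁻¹μ = [8.1434  0.4132  0.5336]
q=Σ⁻¹𝟙 = [41.2411  7.5647  11.8466]
a=μᵀp=1.672418  b=𝟙ᵀp=9.090317  c=𝟙ᵀq=60.652331  D=ac−b²=18.802187
λ₁=(c·0.175−b)/D = (60.652331·0.175−9.090317)/18.802187 = 0.081046
λ₂=(a−b·0.175)/D = (1.672418−9.090317·0.175)/18.802187 = 0.004341
w* = 0.081046·p + 0.004341·q:
  w_0 = 0.081046·8.1434 + 0.004341·41.2411 = 0.8390  (Ford)
  w_1 = 0.081046·0.4132 + 0.004341·7.5647 = 0.0663  (Walmart)
  w_2 = 0.081046·0.5336 + 0.004341·11.8466 = 0.0947  (Visa)
Σw_i=1.0000  μᵀw=0.1750
σ²=wᵀΣw=λ₁·μ_p+λ₂ = 0.081046·0.175 + 0.004341 = 0.018524 ≈ 0.0185

0.0947


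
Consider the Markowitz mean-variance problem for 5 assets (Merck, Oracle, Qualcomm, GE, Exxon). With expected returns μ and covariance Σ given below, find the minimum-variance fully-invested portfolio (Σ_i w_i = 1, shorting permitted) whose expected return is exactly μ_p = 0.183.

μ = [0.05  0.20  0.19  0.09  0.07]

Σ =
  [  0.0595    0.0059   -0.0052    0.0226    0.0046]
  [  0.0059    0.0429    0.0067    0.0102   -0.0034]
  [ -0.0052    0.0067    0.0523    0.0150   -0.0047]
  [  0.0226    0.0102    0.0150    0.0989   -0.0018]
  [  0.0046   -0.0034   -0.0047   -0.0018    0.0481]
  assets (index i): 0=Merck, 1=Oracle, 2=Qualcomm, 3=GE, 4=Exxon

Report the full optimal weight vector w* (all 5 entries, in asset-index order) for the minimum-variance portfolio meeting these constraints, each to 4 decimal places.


-0.0086  0.5195  0.3842  -0.0405  0.1454

p=Σ⁻¹μ = [0.6119  4.2452  3.3723  -0.1423  2.0211]
q=Σ⁻¹𝟙 = [13.8769  19.6188  19.3510  2.3974  22.8302]
a=μᵀp=1.649041  b=𝟙ᵀp=10.108160  c=𝟙ᵀq=78.074231  D=ac−b²=26.572673
λ₁=(c·0.183−b)/D = (78.074231·0.183−10.108160)/26.572673 = 0.157283
λ₂=(a−b·0.183)/D = (1.649041−10.108160·0.183)/26.572673 = -0.007555
w* = 0.157283·p + -0.007555·q:
  w_0 = 0.157283·0.6119 + -0.007555·13.8769 = -0.0086  (Merck)
  w_1 = 0.157283·4.2452 + -0.007555·19.6188 = 0.5195  (Oracle)
  w_2 = 0.157283·3.3723 + -0.007555·19.3510 = 0.3842  (Qualcomm)
  w_3 = 0.157283·-0.1423 + -0.007555·2.3974 = -0.0405  (GE)
  w_4 = 0.157283·2.0211 + -0.007555·22.8302 = 0.1454  (Exxon)
Σw_i=1.0000  μᵀw=0.1830
σ²=wᵀΣw=λ₁·μ_p+λ₂ = 0.157283·0.183 + -0.007555 = 0.021228 ≈ 0.0212


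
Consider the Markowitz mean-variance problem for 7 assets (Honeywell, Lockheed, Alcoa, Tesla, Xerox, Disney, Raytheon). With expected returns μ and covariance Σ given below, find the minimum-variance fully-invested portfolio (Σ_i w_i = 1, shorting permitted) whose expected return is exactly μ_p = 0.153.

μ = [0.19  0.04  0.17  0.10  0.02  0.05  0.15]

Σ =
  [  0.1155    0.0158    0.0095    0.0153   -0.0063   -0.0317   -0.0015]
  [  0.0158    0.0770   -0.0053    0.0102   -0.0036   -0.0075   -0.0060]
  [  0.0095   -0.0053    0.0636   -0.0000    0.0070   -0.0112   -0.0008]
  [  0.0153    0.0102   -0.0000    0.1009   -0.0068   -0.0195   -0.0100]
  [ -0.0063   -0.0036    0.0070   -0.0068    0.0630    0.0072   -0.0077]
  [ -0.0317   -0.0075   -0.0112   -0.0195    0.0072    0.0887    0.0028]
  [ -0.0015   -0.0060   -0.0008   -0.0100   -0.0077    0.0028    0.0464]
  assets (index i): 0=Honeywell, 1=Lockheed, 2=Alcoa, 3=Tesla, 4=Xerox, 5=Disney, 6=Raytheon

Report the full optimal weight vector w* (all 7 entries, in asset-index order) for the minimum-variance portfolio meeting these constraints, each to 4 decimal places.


0.1856  -0.0122  0.2930  0.1058  -0.0437  0.1202  0.3513

p=Σ⁻¹μ = [1.6944  0.6613  2.7543  1.4103  0.6303  1.7142  3.7256]
q=Σ⁻¹𝟙 = [9.8438  15.2129  17.1701  14.7283  18.8122  19.0329  29.2807]
a=μᵀp=1.614828  b=𝟙ᵀp=12.590588  c=𝟙ᵀq=124.081008  D=ac−b²=41.846567
λ₁=(c·0.153−b)/D = (124.081008·0.153−12.590588)/41.846567 = 0.152792
λ₂=(a−b·0.153)/D = (1.614828−12.590588·0.153)/41.846567 = -0.007445
w* = 0.152792·p + -0.007445·q:
  w_0 = 0.152792·1.6944 + -0.007445·9.8438 = 0.1856  (Honeywell)
  w_1 = 0.152792·0.6613 + -0.007445·15.2129 = -0.0122  (Lockheed)
  w_2 = 0.152792·2.7543 + -0.007445·17.1701 = 0.2930  (Alcoa)
  w_3 = 0.152792·1.4103 + -0.007445·14.7283 = 0.1058  (Tesla)
  w_4 = 0.152792·0.6303 + -0.007445·18.8122 = -0.0437  (Xerox)
  w_5 = 0.152792·1.7142 + -0.007445·19.0329 = 0.1202  (Disney)
  w_6 = 0.152792·3.7256 + -0.007445·29.2807 = 0.3513  (Raytheon)
Σw_i=1.0000  μᵀw=0.1530
σ²=wᵀΣw=λ₁·μ_p+λ₂ = 0.152792·0.153 + -0.007445 = 0.015932 ≈ 0.0159


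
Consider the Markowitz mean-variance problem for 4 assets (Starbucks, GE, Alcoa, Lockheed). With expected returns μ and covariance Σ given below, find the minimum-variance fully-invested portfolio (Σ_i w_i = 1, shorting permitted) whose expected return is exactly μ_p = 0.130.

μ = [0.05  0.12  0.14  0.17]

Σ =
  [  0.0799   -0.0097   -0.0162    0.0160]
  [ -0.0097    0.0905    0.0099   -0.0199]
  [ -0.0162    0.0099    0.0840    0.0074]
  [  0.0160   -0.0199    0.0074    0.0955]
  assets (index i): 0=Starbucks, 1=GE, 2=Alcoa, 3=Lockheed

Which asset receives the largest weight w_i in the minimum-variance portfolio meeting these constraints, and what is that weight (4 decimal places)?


p=Σ⁻¹μ = [0.7426  1.6628  1.4474  1.8900]
q=Σ⁻¹𝟙 = [14.6621  13.4474  12.2785  9.8654]
a=μᵀp=0.760613  b=𝟙ᵀp=5.742902  c=𝟙ᵀq=50.253423  D=ac−b²=5.242461
λ₁=(c·0.130−b)/D = (50.253423·0.130−5.742902)/5.242461 = 0.150701
λ₂=(a−b·0.130)/D = (0.760613−5.742902·0.130)/5.242461 = 0.002677
w* = 0.150701·p + 0.002677·q:
  w_0 = 0.150701·0.7426 + 0.002677·14.6621 = 0.1512  (Starbucks)
  w_1 = 0.150701·1.6628 + 0.002677·13.4474 = 0.2866  (GE)
  w_2 = 0.150701·1.4474 + 0.002677·12.2785 = 0.2510  (Alcoa)
  w_3 = 0.150701·1.8900 + 0.002677·9.8654 = 0.3112  (Lockheed)
Σw_i=1.0000  μᵀw=0.1300
σ²=wᵀΣw=λ₁·μ_p+λ₂ = 0.150701·0.130 + 0.002677 = 0.022268 ≈ 0.0223

Lockheed (0.3112)


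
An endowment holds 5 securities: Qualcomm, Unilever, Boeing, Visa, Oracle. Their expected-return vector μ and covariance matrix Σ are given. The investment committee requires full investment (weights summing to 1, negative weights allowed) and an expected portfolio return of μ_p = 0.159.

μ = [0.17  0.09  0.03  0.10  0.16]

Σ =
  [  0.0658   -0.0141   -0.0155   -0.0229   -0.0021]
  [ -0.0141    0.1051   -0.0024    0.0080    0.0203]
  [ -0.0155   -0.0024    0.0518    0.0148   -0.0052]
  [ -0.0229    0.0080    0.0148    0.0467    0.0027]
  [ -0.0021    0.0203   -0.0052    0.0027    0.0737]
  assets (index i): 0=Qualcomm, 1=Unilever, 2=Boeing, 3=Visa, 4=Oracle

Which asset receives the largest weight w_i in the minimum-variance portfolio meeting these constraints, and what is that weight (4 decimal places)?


Qualcomm (0.4687)

u=Σ⁻¹μ = [4.3520  0.7947  1.0680  3.6842  2.0165]
v=Σ⁻¹𝟙 = [32.7923  9.9302  22.8668  27.8308  12.3615]
a=μᵀu=1.534456  b=𝟙ᵀu=11.915343  c=𝟙ᵀv=105.781636  D=ac−b²=20.341860
λ₁=(c·0.159−b)/D = (105.781636·0.159−11.915343)/20.341860 = 0.241076
λ₂=(a−b·0.159)/D = (1.534456−11.915343·0.159)/20.341860 = -0.017702
w* = 0.241076·u + -0.017702·v:
  w_0 = 0.241076·4.3520 + -0.017702·32.7923 = 0.4687  (Qualcomm)
  w_1 = 0.241076·0.7947 + -0.017702·9.9302 = 0.0158  (Unilever)
  w_2 = 0.241076·1.0680 + -0.017702·22.8668 = -0.1473  (Boeing)
  w_3 = 0.241076·3.6842 + -0.017702·27.8308 = 0.3955  (Visa)
  w_4 = 0.241076·2.0165 + -0.017702·12.3615 = 0.2673  (Oracle)
Σw_i=1.0000  μᵀw=0.1590
σ²=wᵀΣw=λ₁·μ_p+λ₂ = 0.241076·0.159 + -0.017702 = 0.020629 ≈ 0.0206


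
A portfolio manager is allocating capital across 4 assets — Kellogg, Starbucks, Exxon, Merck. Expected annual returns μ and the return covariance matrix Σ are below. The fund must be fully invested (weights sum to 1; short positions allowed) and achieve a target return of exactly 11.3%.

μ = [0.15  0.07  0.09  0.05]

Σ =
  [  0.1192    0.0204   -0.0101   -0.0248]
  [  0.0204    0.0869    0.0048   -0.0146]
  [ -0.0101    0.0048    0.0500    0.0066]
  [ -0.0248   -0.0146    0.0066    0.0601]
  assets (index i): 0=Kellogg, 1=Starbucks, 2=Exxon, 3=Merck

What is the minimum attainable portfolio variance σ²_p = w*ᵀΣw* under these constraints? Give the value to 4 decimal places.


g=Σ⁻¹μ = [1.6194  0.5615  1.8845  1.4296]
h=Σ⁻¹𝟙 = [12.7265  11.2953  18.5029  22.6025]
a=μᵀg=0.523303  b=𝟙ᵀg=5.495026  c=𝟙ᵀh=65.127142  D=ac−b²=3.885907
λ₁=(c·0.113−b)/D = (65.127142·0.113−5.495026)/3.885907 = 0.479770
λ₂=(a−b·0.113)/D = (0.523303−5.495026·0.113)/3.885907 = -0.025125
w* = 0.479770·g + -0.025125·h:
  w_0 = 0.479770·1.6194 + -0.025125·12.7265 = 0.4572  (Kellogg)
  w_1 = 0.479770·0.5615 + -0.025125·11.2953 = -0.0144  (Starbucks)
  w_2 = 0.479770·1.8845 + -0.025125·18.5029 = 0.4392  (Exxon)
  w_3 = 0.479770·1.4296 + -0.025125·22.6025 = 0.1180  (Merck)
Σw_i=1.0000  μᵀw=0.1130
σ²=wᵀΣw=λ₁·μ_p+λ₂ = 0.479770·0.113 + -0.025125 = 0.029089 ≈ 0.0291

0.0291


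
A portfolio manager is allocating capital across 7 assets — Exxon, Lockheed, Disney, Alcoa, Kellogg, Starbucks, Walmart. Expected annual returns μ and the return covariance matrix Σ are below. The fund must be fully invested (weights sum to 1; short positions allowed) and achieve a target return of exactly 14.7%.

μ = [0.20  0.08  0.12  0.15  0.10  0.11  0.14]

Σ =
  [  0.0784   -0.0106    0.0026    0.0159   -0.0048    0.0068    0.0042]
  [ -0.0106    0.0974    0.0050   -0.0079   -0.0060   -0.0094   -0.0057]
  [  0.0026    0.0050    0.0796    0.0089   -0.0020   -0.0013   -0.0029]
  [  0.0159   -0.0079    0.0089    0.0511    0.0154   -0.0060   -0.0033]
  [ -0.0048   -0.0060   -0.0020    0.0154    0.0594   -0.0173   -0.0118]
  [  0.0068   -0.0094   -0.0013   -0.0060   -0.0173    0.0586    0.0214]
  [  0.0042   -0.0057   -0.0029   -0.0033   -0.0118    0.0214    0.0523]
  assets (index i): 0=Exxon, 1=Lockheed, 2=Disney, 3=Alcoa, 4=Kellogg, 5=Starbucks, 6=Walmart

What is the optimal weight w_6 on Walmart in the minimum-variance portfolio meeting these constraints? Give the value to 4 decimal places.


0.2420

g=Σ⁻¹μ = [2.2064  1.6526  1.3199  1.8649  2.6823  1.9151  2.6922]
h=Σ⁻¹𝟙 = [10.8829  16.6217  11.4600  12.4794  26.3799  20.8919  18.8843]
a=μᵀg=1.867397  b=𝟙ᵀg=14.333314  c=𝟙ᵀh=117.600011  D=ac−b²=14.162029
λ₁=(c·0.147−b)/D = (117.600011·0.147−14.333314)/14.162029 = 0.208578
λ₂=(a−b·0.147)/D = (1.867397−14.333314·0.147)/14.162029 = -0.016918
w* = 0.208578·g + -0.016918·h:
  w_0 = 0.208578·2.2064 + -0.016918·10.8829 = 0.2761  (Exxon)
  w_1 = 0.208578·1.6526 + -0.016918·16.6217 = 0.0635  (Lockheed)
  w_2 = 0.208578·1.3199 + -0.016918·11.4600 = 0.0814  (Disney)
  w_3 = 0.208578·1.8649 + -0.016918·12.4794 = 0.1778  (Alcoa)
  w_4 = 0.208578·2.6823 + -0.016918·26.3799 = 0.1132  (Kellogg)
  w_5 = 0.208578·1.9151 + -0.016918·20.8919 = 0.0460  (Starbucks)
  w_6 = 0.208578·2.6922 + -0.016918·18.8843 = 0.2420  (Walmart)
Σw_i=1.0000  μᵀw=0.1470
σ²=wᵀΣw=λ₁·μ_p+λ₂ = 0.208578·0.147 + -0.016918 = 0.013742 ≈ 0.0137


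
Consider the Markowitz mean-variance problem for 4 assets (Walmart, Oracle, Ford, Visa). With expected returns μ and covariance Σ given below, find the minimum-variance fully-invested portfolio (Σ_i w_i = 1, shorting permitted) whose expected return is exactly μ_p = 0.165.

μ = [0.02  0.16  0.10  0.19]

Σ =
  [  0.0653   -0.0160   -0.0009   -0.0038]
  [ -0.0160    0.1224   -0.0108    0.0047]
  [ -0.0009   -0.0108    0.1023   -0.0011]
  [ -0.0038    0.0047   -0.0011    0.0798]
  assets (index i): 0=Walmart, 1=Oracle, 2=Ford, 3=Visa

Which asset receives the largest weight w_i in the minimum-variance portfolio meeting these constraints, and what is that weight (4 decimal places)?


Visa (0.5305)

x=Σ⁻¹μ = [0.8083  1.4249  1.1603  2.3515]
y=Σ⁻¹𝟙 = [18.9522  11.1441  11.2575  12.9326]
a=μᵀx=0.806976  b=𝟙ᵀx=5.745042  c=𝟙ᵀy=54.286396  D=ac−b²=10.802299
λ₁=(c·0.165−b)/D = (54.286396·0.165−5.745042)/10.802299 = 0.297364
λ₂=(a−b·0.165)/D = (0.806976−5.745042·0.165)/10.802299 = -0.013049
w* = 0.297364·x + -0.013049·y:
  w_0 = 0.297364·0.8083 + -0.013049·18.9522 = -0.0070  (Walmart)
  w_1 = 0.297364·1.4249 + -0.013049·11.1441 = 0.2783  (Oracle)
  w_2 = 0.297364·1.1603 + -0.013049·11.2575 = 0.1981  (Ford)
  w_3 = 0.297364·2.3515 + -0.013049·12.9326 = 0.5305  (Visa)
Σw_i=1.0000  μᵀw=0.1650
σ²=wᵀΣw=λ₁·μ_p+λ₂ = 0.297364·0.165 + -0.013049 = 0.036016 ≈ 0.0360


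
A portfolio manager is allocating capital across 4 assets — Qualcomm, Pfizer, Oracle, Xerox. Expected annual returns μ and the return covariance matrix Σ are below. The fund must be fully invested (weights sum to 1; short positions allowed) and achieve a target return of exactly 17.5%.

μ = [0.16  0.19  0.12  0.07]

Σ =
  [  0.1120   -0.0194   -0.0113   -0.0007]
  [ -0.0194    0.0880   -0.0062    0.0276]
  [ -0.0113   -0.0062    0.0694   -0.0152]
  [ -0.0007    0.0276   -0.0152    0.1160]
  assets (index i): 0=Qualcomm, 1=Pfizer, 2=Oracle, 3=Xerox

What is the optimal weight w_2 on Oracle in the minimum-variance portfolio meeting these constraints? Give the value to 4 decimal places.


p=Σ⁻¹μ = [2.1400  2.7097  2.3818  0.2837]
q=Σ⁻¹𝟙 = [13.2173  13.0991  19.5146  8.1409]
a=μᵀp=1.162914  b=𝟙ᵀp=7.515194  c=𝟙ᵀq=53.971758  D=ac−b²=6.286377
λ₁=(c·0.175−b)/D = (53.971758·0.175−7.515194)/6.286377 = 0.306991
λ₂=(a−b·0.175)/D = (1.162914−7.515194·0.175)/6.286377 = -0.024218
w* = 0.306991·p + -0.024218·q:
  w_0 = 0.306991·2.1400 + -0.024218·13.2173 = 0.3369  (Qualcomm)
  w_1 = 0.306991·2.7097 + -0.024218·13.0991 = 0.5146  (Pfizer)
  w_2 = 0.306991·2.3818 + -0.024218·19.5146 = 0.2586  (Oracle)
  w_3 = 0.306991·0.2837 + -0.024218·8.1409 = -0.1101  (Xerox)
Σw_i=1.0000  μᵀw=0.1750
σ²=wᵀΣw=λ₁·μ_p+λ₂ = 0.306991·0.175 + -0.024218 = 0.029505 ≈ 0.0295

0.2586


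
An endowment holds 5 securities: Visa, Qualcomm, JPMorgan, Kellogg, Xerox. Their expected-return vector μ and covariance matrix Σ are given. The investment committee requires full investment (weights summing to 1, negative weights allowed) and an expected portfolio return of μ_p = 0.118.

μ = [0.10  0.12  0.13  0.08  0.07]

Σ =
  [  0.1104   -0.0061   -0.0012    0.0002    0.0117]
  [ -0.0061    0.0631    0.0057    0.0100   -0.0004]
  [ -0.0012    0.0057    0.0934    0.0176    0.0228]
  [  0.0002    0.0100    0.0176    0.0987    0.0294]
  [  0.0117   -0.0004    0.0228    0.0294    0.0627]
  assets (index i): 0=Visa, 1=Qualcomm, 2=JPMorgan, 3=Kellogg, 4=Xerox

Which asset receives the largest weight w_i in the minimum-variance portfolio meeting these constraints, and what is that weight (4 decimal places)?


Qualcomm (0.4381)

x=Σ⁻¹μ = [0.9785  1.8480  1.1396  0.3021  0.3896]
y=Σ⁻¹𝟙 = [8.9277  15.4754  6.6280  4.4144  9.9017]
a=μᵀx=0.519192  b=𝟙ᵀx=4.657722  c=𝟙ᵀy=45.347133  D=ac−b²=1.849504
λ₁=(c·0.118−b)/D = (45.347133·0.118−4.657722)/1.849504 = 0.374825
λ₂=(a−b·0.118)/D = (0.519192−4.657722·0.118)/1.849504 = -0.016447
w* = 0.374825·x + -0.016447·y:
  w_0 = 0.374825·0.9785 + -0.016447·8.9277 = 0.2199  (Visa)
  w_1 = 0.374825·1.8480 + -0.016447·15.4754 = 0.4381  (Qualcomm)
  w_2 = 0.374825·1.1396 + -0.016447·6.6280 = 0.3182  (JPMorgan)
  w_3 = 0.374825·0.3021 + -0.016447·4.4144 = 0.0406  (Kellogg)
  w_4 = 0.374825·0.3896 + -0.016447·9.9017 = -0.0168  (Xerox)
Σw_i=1.0000  μᵀw=0.1180
σ²=wᵀΣw=λ₁·μ_p+λ₂ = 0.374825·0.118 + -0.016447 = 0.027782 ≈ 0.0278


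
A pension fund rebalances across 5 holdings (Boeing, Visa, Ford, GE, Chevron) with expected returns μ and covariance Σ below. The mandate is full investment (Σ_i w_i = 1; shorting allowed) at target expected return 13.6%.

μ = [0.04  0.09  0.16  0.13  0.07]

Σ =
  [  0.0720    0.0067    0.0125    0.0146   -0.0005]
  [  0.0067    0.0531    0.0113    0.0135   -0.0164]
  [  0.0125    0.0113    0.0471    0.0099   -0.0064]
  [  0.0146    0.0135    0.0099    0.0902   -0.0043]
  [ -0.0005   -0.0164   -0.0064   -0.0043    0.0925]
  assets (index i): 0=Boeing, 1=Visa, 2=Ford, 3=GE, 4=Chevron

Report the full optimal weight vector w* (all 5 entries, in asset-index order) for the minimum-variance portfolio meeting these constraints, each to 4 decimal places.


u=Σ⁻¹μ = [-0.3000  1.1826  3.1443  1.0263  1.2301]
v=Σ⁻¹𝟙 = [8.4125  17.6451  15.5670  6.1069  15.3457]
a=μᵀu=0.817056  b=𝟙ᵀu=6.283379  c=𝟙ᵀv=63.077225  D=ac−b²=12.056800
λ₁=(c·0.136−b)/D = (63.077225·0.136−6.283379)/12.056800 = 0.190359
λ₂=(a−b·0.136)/D = (0.817056−6.283379·0.136)/12.056800 = -0.003109
w* = 0.190359·u + -0.003109·v:
  w_0 = 0.190359·-0.3000 + -0.003109·8.4125 = -0.0833  (Boeing)
  w_1 = 0.190359·1.1826 + -0.003109·17.6451 = 0.1703  (Visa)
  w_2 = 0.190359·3.1443 + -0.003109·15.5670 = 0.5502  (Ford)
  w_3 = 0.190359·1.0263 + -0.003109·6.1069 = 0.1764  (GE)
  w_4 = 0.190359·1.2301 + -0.003109·15.3457 = 0.1864  (Chevron)
Σw_i=1.0000  μᵀw=0.1360
σ²=wᵀΣw=λ₁·μ_p+λ₂ = 0.190359·0.136 + -0.003109 = 0.022780 ≈ 0.0228

-0.0833  0.1703  0.5502  0.1764  0.1864


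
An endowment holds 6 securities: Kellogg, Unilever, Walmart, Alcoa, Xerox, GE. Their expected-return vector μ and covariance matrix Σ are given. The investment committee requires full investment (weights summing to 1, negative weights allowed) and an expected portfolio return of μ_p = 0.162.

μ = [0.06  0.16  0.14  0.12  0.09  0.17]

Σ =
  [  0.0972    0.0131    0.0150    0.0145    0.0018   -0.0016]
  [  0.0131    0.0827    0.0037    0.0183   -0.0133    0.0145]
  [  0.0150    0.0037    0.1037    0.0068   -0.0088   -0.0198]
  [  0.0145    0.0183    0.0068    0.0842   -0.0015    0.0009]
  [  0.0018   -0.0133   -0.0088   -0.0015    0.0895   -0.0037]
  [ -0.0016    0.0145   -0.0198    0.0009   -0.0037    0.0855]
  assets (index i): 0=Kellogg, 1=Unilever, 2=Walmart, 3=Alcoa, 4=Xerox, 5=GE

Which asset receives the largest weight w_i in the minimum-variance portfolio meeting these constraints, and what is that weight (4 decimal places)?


g=Σ⁻¹μ = [0.0057  1.4990  1.7816  0.9579  1.5105  2.2021]
h=Σ⁻¹𝟙 = [6.0564  8.7189  11.7214  8.0997  14.1965  13.5741]
a=μᵀg=1.114834  b=𝟙ᵀg=7.956661  c=𝟙ᵀh=62.367047  D=ac−b²=6.220462
λ₁=(c·0.162−b)/D = (62.367047·0.162−7.956661)/6.220462 = 0.345119
λ₂=(a−b·0.162)/D = (1.114834−7.956661·0.162)/6.220462 = -0.027995
w* = 0.345119·g + -0.027995·h:
  w_0 = 0.345119·0.0057 + -0.027995·6.0564 = -0.1676  (Kellogg)
  w_1 = 0.345119·1.4990 + -0.027995·8.7189 = 0.2732  (Unilever)
  w_2 = 0.345119·1.7816 + -0.027995·11.7214 = 0.2867  (Walmart)
  w_3 = 0.345119·0.9579 + -0.027995·8.0997 = 0.1038  (Alcoa)
  w_4 = 0.345119·1.5105 + -0.027995·14.1965 = 0.1239  (Xerox)
  w_5 = 0.345119·2.2021 + -0.027995·13.5741 = 0.3800  (GE)
Σw_i=1.0000  μᵀw=0.1620
σ²=wᵀΣw=λ₁·μ_p+λ₂ = 0.345119·0.162 + -0.027995 = 0.027914 ≈ 0.0279

GE (0.3800)


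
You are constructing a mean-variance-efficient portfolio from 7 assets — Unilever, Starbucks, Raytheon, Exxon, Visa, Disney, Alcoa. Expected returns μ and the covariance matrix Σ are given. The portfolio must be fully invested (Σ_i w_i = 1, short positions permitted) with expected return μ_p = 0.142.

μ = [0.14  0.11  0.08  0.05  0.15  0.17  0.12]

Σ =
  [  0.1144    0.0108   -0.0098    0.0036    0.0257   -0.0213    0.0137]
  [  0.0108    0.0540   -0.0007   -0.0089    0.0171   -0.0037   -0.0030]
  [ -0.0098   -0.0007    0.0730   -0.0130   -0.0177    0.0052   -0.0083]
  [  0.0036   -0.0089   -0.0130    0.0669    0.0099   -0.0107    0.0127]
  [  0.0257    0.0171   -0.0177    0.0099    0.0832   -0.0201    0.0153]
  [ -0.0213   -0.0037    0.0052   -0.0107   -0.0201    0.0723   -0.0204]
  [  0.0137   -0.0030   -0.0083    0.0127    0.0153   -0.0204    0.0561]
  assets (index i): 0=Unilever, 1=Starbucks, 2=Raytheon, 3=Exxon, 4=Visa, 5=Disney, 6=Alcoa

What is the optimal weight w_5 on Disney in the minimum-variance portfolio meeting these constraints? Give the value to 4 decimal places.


u=Σ⁻¹μ = [1.1925  1.9039  1.9548  1.1492  1.7767  4.1733  3.0117]
v=Σ⁻¹𝟙 = [8.2360  20.4852  21.6224  20.0583  10.0087  27.9968  23.0187]
a=μᵀu=1.927595  b=𝟙ᵀu=15.162127  c=𝟙ᵀv=131.426149  D=ac−b²=23.446309
λ₁=(c·0.142−b)/D = (131.426149·0.142−15.162127)/23.446309 = 0.149294
λ₂=(a−b·0.142)/D = (1.927595−15.162127·0.142)/23.446309 = -0.009615
w* = 0.149294·u + -0.009615·v:
  w_0 = 0.149294·1.1925 + -0.009615·8.2360 = 0.0989  (Unilever)
  w_1 = 0.149294·1.9039 + -0.009615·20.4852 = 0.0873  (Starbucks)
  w_2 = 0.149294·1.9548 + -0.009615·21.6224 = 0.0840  (Raytheon)
  w_3 = 0.149294·1.1492 + -0.009615·20.0583 = -0.0213  (Exxon)
  w_4 = 0.149294·1.7767 + -0.009615·10.0087 = 0.1690  (Visa)
  w_5 = 0.149294·4.1733 + -0.009615·27.9968 = 0.3539  (Disney)
  w_6 = 0.149294·3.0117 + -0.009615·23.0187 = 0.2283  (Alcoa)
Σw_i=1.0000  μᵀw=0.1420
σ²=wᵀΣw=λ₁·μ_p+λ₂ = 0.149294·0.142 + -0.009615 = 0.011585 ≈ 0.0116

0.3539


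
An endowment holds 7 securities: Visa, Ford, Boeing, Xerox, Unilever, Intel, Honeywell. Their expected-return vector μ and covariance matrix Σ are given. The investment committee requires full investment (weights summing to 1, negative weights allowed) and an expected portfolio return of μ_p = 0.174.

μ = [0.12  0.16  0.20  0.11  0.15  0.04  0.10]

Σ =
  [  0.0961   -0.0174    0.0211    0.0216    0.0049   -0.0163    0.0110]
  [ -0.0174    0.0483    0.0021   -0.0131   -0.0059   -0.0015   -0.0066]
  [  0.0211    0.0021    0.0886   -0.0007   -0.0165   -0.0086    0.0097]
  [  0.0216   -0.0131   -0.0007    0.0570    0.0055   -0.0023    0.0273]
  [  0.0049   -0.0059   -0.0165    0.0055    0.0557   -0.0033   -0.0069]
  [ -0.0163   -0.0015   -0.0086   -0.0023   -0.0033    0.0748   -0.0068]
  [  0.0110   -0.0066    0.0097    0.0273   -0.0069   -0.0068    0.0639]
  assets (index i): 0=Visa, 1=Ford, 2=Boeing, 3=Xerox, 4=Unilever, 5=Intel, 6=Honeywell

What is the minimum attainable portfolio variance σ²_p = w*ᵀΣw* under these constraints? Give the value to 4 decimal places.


g=Σ⁻¹μ = [1.0467  4.7495  2.6496  1.6925  3.9774  1.5121  1.3404]
h=Σ⁻¹𝟙 = [11.3064  33.4314  13.1839  12.2294  26.2947  20.9183  14.9954]
a=μᵀg=2.392765  b=𝟙ᵀg=16.968297  c=𝟙ᵀh=132.359642  D=ac−b²=28.782376
λ₁=(c·0.174−b)/D = (132.359642·0.174−16.968297)/28.782376 = 0.210625
λ₂=(a−b·0.174)/D = (2.392765−16.968297·0.174)/28.782376 = -0.019447
w* = 0.210625·g + -0.019447·h:
  w_0 = 0.210625·1.0467 + -0.019447·11.3064 = 0.0006  (Visa)
  w_1 = 0.210625·4.7495 + -0.019447·33.4314 = 0.3502  (Ford)
  w_2 = 0.210625·2.6496 + -0.019447·13.1839 = 0.3017  (Boeing)
  w_3 = 0.210625·1.6925 + -0.019447·12.2294 = 0.1187  (Xerox)
  w_4 = 0.210625·3.9774 + -0.019447·26.2947 = 0.3264  (Unilever)
  w_5 = 0.210625·1.5121 + -0.019447·20.9183 = -0.0883  (Intel)
  w_6 = 0.210625·1.3404 + -0.019447·14.9954 = -0.0093  (Honeywell)
Σw_i=1.0000  μᵀw=0.1740
σ²=wᵀΣw=λ₁·μ_p+λ₂ = 0.210625·0.174 + -0.019447 = 0.017202 ≈ 0.0172

0.0172


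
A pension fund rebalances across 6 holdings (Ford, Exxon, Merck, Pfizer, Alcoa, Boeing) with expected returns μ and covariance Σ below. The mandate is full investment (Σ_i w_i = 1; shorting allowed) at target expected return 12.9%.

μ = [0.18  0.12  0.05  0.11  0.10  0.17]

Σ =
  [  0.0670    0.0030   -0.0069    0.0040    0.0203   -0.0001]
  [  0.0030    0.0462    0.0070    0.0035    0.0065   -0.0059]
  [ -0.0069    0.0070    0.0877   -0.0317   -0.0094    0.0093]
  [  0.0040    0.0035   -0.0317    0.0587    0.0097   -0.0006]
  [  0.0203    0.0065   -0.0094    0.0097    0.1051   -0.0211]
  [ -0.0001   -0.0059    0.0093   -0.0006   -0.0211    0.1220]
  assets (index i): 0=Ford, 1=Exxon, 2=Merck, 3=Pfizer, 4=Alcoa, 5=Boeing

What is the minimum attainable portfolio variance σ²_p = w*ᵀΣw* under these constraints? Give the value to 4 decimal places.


u=Σ⁻¹μ = [2.4204  2.1946  1.2771  2.1901  0.5640  1.5125]
v=Σ⁻¹𝟙 = [12.5598  16.0166  19.9534  24.8739  7.3653  8.8567]
a=μᵀu=1.317324  b=𝟙ᵀu=10.158719  c=𝟙ᵀv=89.625673  D=ac−b²=14.866498
λ₁=(c·0.129−b)/D = (89.625673·0.129−10.158719)/14.866498 = 0.094373
λ₂=(a−b·0.129)/D = (1.317324−10.158719·0.129)/14.866498 = 0.000461
w* = 0.094373·u + 0.000461·v:
  w_0 = 0.094373·2.4204 + 0.000461·12.5598 = 0.2342  (Ford)
  w_1 = 0.094373·2.1946 + 0.000461·16.0166 = 0.2145  (Exxon)
  w_2 = 0.094373·1.2771 + 0.000461·19.9534 = 0.1297  (Merck)
  w_3 = 0.094373·2.1901 + 0.000461·24.8739 = 0.2181  (Pfizer)
  w_4 = 0.094373·0.5640 + 0.000461·7.3653 = 0.0566  (Alcoa)
  w_5 = 0.094373·1.5125 + 0.000461·8.8567 = 0.1468  (Boeing)
Σw_i=1.0000  μᵀw=0.1290
σ²=wᵀΣw=λ₁·μ_p+λ₂ = 0.094373·0.129 + 0.000461 = 0.012635 ≈ 0.0126

0.0126


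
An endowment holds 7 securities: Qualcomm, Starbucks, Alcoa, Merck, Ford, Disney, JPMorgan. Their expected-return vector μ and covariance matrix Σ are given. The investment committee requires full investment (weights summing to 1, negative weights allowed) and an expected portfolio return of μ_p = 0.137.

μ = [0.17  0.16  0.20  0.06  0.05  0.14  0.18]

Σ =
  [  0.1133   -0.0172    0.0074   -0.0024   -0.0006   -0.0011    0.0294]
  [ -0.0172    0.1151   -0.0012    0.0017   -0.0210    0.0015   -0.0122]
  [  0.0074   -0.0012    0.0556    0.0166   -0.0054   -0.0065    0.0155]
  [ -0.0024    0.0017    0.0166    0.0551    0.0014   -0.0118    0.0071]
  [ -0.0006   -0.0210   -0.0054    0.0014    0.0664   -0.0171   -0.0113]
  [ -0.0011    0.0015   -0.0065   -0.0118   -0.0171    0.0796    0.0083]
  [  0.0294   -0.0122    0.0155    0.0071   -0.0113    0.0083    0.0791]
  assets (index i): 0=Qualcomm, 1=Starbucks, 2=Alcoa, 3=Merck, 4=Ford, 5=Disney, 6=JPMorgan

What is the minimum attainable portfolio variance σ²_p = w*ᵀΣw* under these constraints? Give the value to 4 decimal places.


x=Σ⁻¹μ = [1.2477  2.2258  3.5062  0.2781  2.6489  2.4678  1.5626]
y=Σ⁻¹𝟙 = [8.5095  15.6953  14.9590  16.1227  27.9796  21.0360  9.3115]
a=μᵀx=2.045366  b=𝟙ᵀx=13.937118  c=𝟙ᵀy=113.613663  D=ac−b²=38.138276
λ₁=(c·0.137−b)/D = (113.613663·0.137−13.937118)/38.138276 = 0.042686
λ₂=(a−b·0.137)/D = (2.045366−13.937118·0.137)/38.138276 = 0.003565
w* = 0.042686·x + 0.003565·y:
  w_0 = 0.042686·1.2477 + 0.003565·8.5095 = 0.0836  (Qualcomm)
  w_1 = 0.042686·2.2258 + 0.003565·15.6953 = 0.1510  (Starbucks)
  w_2 = 0.042686·3.5062 + 0.003565·14.9590 = 0.2030  (Alcoa)
  w_3 = 0.042686·0.2781 + 0.003565·16.1227 = 0.0694  (Merck)
  w_4 = 0.042686·2.6489 + 0.003565·27.9796 = 0.2128  (Ford)
  w_5 = 0.042686·2.4678 + 0.003565·21.0360 = 0.1803  (Disney)
  w_6 = 0.042686·1.5626 + 0.003565·9.3115 = 0.0999  (JPMorgan)
Σw_i=1.0000  μᵀw=0.1370
σ²=wᵀΣw=λ₁·μ_p+λ₂ = 0.042686·0.137 + 0.003565 = 0.009413 ≈ 0.0094

0.0094


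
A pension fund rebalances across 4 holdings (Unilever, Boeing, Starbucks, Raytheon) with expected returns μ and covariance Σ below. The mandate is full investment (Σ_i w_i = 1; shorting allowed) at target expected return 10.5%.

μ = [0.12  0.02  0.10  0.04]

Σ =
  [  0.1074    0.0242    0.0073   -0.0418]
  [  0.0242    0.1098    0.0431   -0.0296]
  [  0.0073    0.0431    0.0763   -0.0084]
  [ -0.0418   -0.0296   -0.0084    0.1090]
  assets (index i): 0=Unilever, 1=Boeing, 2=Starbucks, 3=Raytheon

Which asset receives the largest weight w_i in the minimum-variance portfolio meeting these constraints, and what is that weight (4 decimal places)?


u=Σ⁻¹μ = [1.4832  -0.5085  1.5570  0.9177]
v=Σ⁻¹𝟙 = [13.7439  6.8233  9.8144  17.0542]
a=μᵀu=0.360223  b=𝟙ᵀu=3.449344  c=𝟙ᵀv=47.435826  D=ac−b²=5.189496
λ₁=(c·0.105−b)/D = (47.435826·0.105−3.449344)/5.189496 = 0.295100
λ₂=(a−b·0.105)/D = (0.360223−3.449344·0.105)/5.189496 = -0.000377
w* = 0.295100·u + -0.000377·v:
  w_0 = 0.295100·1.4832 + -0.000377·13.7439 = 0.4325  (Unilever)
  w_1 = 0.295100·-0.5085 + -0.000377·6.8233 = -0.1526  (Boeing)
  w_2 = 0.295100·1.5570 + -0.000377·9.8144 = 0.4558  (Starbucks)
  w_3 = 0.295100·0.9177 + -0.000377·17.0542 = 0.2644  (Raytheon)
Σw_i=1.0000  μᵀw=0.1050
σ²=wᵀΣw=λ₁·μ_p+λ₂ = 0.295100·0.105 + -0.000377 = 0.030608 ≈ 0.0306

Starbucks (0.4558)


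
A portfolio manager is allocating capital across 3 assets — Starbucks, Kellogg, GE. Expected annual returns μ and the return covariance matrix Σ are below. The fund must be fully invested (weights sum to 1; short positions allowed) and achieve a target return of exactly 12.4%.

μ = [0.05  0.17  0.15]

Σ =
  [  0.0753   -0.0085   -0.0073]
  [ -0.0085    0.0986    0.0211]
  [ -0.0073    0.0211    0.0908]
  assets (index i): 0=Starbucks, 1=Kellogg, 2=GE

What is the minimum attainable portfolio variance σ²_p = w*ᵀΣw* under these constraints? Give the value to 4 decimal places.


0.0308

g=Σ⁻¹μ = [0.9684  1.5127  1.3783]
h=Σ⁻¹𝟙 = [15.3079  9.3042  10.0818]
a=μᵀg=0.512321  b=𝟙ᵀg=3.859375  c=𝟙ᵀh=34.693858  D=ac−b²=2.879616
λ₁=(c·0.124−b)/D = (34.693858·0.124−3.859375)/2.879616 = 0.153723
λ₂=(a−b·0.124)/D = (0.512321−3.859375·0.124)/2.879616 = 0.011723
w* = 0.153723·g + 0.011723·h:
  w_0 = 0.153723·0.9684 + 0.011723·15.3079 = 0.3283  (Starbucks)
  w_1 = 0.153723·1.5127 + 0.011723·9.3042 = 0.3416  (Kellogg)
  w_2 = 0.153723·1.3783 + 0.011723·10.0818 = 0.3301  (GE)
Σw_i=1.0000  μᵀw=0.1240
σ²=wᵀΣw=λ₁·μ_p+λ₂ = 0.153723·0.124 + 0.011723 = 0.030785 ≈ 0.0308


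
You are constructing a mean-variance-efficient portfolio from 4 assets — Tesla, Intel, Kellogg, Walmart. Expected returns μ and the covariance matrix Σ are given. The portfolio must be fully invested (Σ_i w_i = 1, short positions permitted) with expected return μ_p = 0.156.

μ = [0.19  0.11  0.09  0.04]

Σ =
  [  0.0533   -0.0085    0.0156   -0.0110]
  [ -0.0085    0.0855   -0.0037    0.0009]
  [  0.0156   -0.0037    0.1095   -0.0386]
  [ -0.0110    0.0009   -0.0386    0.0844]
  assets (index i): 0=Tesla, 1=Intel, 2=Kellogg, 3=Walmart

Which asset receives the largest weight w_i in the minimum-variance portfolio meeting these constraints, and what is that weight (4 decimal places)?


Tesla (0.6534)

x=Σ⁻¹μ = [3.8755  1.6922  0.7937  1.3240]
y=Σ⁻¹𝟙 = [21.2482  14.1918  13.9302  20.8372]
a=μᵀx=1.046891  b=𝟙ᵀx=7.685460  c=𝟙ᵀy=70.207403  D=ac−b²=14.433233
λ₁=(c·0.156−b)/D = (70.207403·0.156−7.685460)/14.433233 = 0.226345
λ₂=(a−b·0.156)/D = (1.046891−7.685460·0.156)/14.433233 = -0.010534
w* = 0.226345·x + -0.010534·y:
  w_0 = 0.226345·3.8755 + -0.010534·21.2482 = 0.6534  (Tesla)
  w_1 = 0.226345·1.6922 + -0.010534·14.1918 = 0.2335  (Intel)
  w_2 = 0.226345·0.7937 + -0.010534·13.9302 = 0.0329  (Kellogg)
  w_3 = 0.226345·1.3240 + -0.010534·20.8372 = 0.0802  (Walmart)
Σw_i=1.0000  μᵀw=0.1560
σ²=wᵀΣw=λ₁·μ_p+λ₂ = 0.226345·0.156 + -0.010534 = 0.024776 ≈ 0.0248


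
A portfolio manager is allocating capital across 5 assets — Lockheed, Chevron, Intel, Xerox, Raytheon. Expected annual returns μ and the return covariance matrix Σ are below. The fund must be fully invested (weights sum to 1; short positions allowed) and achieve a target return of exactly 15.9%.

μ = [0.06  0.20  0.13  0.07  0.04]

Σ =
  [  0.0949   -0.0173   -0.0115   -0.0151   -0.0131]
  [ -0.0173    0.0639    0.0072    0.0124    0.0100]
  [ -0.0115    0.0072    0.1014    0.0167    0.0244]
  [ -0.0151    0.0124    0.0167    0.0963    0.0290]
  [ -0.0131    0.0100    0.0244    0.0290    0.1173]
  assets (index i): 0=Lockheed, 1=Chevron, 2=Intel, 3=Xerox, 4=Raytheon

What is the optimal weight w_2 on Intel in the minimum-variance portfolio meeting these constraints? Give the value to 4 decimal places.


g=Σ⁻¹μ = [1.4223  3.3323  1.1767  0.3517  -0.1160]
h=Σ⁻¹𝟙 = [16.5621  16.8823  7.9680  7.8157  5.3458]
a=μᵀg=0.924741  b=𝟙ᵀg=6.166963  c=𝟙ᵀh=54.573949  D=ac−b²=12.435314
λ₁=(c·0.159−b)/D = (54.573949·0.159−6.166963)/12.435314 = 0.201868
λ₂=(a−b·0.159)/D = (0.924741−6.166963·0.159)/12.435314 = -0.004488
w* = 0.201868·g + -0.004488·h:
  w_0 = 0.201868·1.4223 + -0.004488·16.5621 = 0.2128  (Lockheed)
  w_1 = 0.201868·3.3323 + -0.004488·16.8823 = 0.5969  (Chevron)
  w_2 = 0.201868·1.1767 + -0.004488·7.9680 = 0.2018  (Intel)
  w_3 = 0.201868·0.3517 + -0.004488·7.8157 = 0.0359  (Xerox)
  w_4 = 0.201868·-0.1160 + -0.004488·5.3458 = -0.0474  (Raytheon)
Σw_i=1.0000  μᵀw=0.1590
σ²=wᵀΣw=λ₁·μ_p+λ₂ = 0.201868·0.159 + -0.004488 = 0.027609 ≈ 0.0276

0.2018


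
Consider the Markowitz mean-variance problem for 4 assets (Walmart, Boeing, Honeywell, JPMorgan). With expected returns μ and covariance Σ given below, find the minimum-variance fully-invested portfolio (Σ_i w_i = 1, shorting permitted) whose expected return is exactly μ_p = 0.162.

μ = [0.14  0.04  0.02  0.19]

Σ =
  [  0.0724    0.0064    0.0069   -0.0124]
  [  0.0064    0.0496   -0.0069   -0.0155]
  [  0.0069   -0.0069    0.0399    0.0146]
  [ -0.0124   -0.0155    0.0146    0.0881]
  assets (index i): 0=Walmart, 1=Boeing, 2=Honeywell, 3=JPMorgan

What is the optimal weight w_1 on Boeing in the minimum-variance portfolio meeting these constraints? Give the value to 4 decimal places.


g=Σ⁻¹μ = [2.3751  1.2857  -0.7254  2.8374]
h=Σ⁻¹𝟙 = [11.7386  26.1078  22.4715  13.8722]
a=μᵀg=0.908539  b=𝟙ᵀg=5.772869  c=𝟙ᵀh=74.190109  D=ac−b²=34.078559
λ₁=(c·0.162−b)/D = (74.190109·0.162−5.772869)/34.078559 = 0.183280
λ₂=(a−b·0.162)/D = (0.908539−5.772869·0.162)/34.078559 = -0.000782
w* = 0.183280·g + -0.000782·h:
  w_0 = 0.183280·2.3751 + -0.000782·11.7386 = 0.4261  (Walmart)
  w_1 = 0.183280·1.2857 + -0.000782·26.1078 = 0.2152  (Boeing)
  w_2 = 0.183280·-0.7254 + -0.000782·22.4715 = -0.1505  (Honeywell)
  w_3 = 0.183280·2.8374 + -0.000782·13.8722 = 0.5092  (JPMorgan)
Σw_i=1.0000  μᵀw=0.1620
σ²=wᵀΣw=λ₁·μ_p+λ₂ = 0.183280·0.162 + -0.000782 = 0.028909 ≈ 0.0289

0.2152


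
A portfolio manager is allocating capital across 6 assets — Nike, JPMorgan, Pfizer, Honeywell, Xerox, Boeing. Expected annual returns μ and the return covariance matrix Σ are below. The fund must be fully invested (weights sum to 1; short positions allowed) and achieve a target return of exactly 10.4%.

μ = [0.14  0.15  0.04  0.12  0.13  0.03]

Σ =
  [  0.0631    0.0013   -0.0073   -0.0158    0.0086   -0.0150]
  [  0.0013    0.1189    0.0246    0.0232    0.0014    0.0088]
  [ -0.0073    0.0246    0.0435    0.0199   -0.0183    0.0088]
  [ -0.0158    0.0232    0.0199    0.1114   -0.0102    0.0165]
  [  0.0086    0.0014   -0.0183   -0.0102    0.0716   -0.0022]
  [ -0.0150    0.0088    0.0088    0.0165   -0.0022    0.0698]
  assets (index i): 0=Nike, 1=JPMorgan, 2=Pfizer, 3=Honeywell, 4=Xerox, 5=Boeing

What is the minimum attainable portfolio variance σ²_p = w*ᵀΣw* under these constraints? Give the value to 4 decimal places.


0.0122

p=Σ⁻¹μ = [2.4838  0.7102  1.1184  1.1863  1.9741  0.5148]
q=Σ⁻¹𝟙 = [21.5789  -0.5256  29.5216  6.6019  20.3128  14.3879]
a=μᵀp=0.913431  b=𝟙ᵀp=7.987593  c=𝟙ᵀq=91.877465  D=ac−b²=20.122071
λ₁=(c·0.104−b)/D = (91.877465·0.104−7.987593)/20.122071 = 0.077908
λ₂=(a−b·0.104)/D = (0.913431−7.987593·0.104)/20.122071 = 0.004111
w* = 0.077908·p + 0.004111·q:
  w_0 = 0.077908·2.4838 + 0.004111·21.5789 = 0.2822  (Nike)
  w_1 = 0.077908·0.7102 + 0.004111·-0.5256 = 0.0532  (JPMorgan)
  w_2 = 0.077908·1.1184 + 0.004111·29.5216 = 0.2085  (Pfizer)
  w_3 = 0.077908·1.1863 + 0.004111·6.6019 = 0.1196  (Honeywell)
  w_4 = 0.077908·1.9741 + 0.004111·20.3128 = 0.2373  (Xerox)
  w_5 = 0.077908·0.5148 + 0.004111·14.3879 = 0.0993  (Boeing)
Σw_i=1.0000  μᵀw=0.1040
σ²=wᵀΣw=λ₁·μ_p+λ₂ = 0.077908·0.104 + 0.004111 = 0.012213 ≈ 0.0122
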